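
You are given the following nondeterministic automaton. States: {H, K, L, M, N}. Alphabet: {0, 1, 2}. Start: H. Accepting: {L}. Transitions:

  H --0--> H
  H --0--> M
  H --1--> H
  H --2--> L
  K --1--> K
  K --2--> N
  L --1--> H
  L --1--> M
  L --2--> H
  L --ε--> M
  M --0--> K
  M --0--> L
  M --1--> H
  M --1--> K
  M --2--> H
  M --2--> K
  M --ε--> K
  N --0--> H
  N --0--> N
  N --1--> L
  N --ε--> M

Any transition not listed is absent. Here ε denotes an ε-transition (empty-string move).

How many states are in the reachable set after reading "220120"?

Start in {H}.
Read '2': H→{L}; union {L}; ε-closure = {K, L, M}.
Read '2': K→{N}, L→{H}, M→{H, K}; union {H, K, N}; ε-closure = {H, K, M, N}.
Read '0': H→{H, M}, K→∅, M→{K, L}, N→{H, N}; now {H, K, L, M, N}.
Read '1': H→{H}, K→{K}, L→{H, M}, M→{H, K}, N→{L}; now {H, K, L, M}.
Read '2': H→{L}, K→{N}, L→{H}, M→{H, K}; union {H, K, L, N}; ε-closure = {H, K, L, M, N}.
Read '0': H→{H, M}, K→∅, L→∅, M→{K, L}, N→{H, N}; now {H, K, L, M, N}.
That set has 5 states.

5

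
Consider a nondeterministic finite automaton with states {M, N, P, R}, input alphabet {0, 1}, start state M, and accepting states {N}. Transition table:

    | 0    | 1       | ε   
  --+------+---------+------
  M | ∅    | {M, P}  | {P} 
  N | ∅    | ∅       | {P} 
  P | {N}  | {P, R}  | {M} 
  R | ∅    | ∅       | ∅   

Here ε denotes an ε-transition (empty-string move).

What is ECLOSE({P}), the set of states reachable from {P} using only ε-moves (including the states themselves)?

Begin with {P}.
ε-move P → M; add M.

{M, P}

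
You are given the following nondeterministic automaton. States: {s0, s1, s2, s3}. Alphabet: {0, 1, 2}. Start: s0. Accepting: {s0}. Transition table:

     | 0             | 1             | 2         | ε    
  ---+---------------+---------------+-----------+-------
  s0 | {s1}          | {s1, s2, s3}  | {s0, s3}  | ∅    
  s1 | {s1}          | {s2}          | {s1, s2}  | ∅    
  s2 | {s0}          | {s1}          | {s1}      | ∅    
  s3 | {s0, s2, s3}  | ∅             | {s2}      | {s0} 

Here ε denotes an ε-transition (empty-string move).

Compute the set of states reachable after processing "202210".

{s0, s1, s2, s3}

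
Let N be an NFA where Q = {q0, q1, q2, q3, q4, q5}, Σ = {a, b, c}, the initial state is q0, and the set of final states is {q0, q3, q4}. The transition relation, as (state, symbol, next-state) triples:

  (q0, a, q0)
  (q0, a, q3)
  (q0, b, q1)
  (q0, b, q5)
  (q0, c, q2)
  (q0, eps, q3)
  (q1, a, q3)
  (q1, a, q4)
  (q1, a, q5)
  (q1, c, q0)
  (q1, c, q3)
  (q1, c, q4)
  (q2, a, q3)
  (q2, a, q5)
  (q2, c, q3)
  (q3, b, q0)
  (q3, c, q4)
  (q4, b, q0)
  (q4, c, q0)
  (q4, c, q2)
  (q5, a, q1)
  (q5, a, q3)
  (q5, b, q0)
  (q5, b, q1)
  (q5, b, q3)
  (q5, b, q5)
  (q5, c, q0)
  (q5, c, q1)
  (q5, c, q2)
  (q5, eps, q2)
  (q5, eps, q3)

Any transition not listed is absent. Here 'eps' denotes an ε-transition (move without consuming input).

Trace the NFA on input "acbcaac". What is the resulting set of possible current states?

{q0, q1, q2, q3, q4}

Start: ε-closure({q0}) = {q0, q3}.
Read 'a': q0→{q0, q3}, q3→∅; now {q0, q3}.
Read 'c': q0→{q2}, q3→{q4}; now {q2, q4}.
Read 'b': q2→∅, q4→{q0}; union {q0}; ε-closure = {q0, q3}.
Read 'c': q0→{q2}, q3→{q4}; now {q2, q4}.
Read 'a': q2→{q3, q5}, q4→∅; union {q3, q5}; ε-closure = {q2, q3, q5}.
Read 'a': q2→{q3, q5}, q3→∅, q5→{q1, q3}; union {q1, q3, q5}; ε-closure = {q1, q2, q3, q5}.
Read 'c': q1→{q0, q3, q4}, q2→{q3}, q3→{q4}, q5→{q0, q1, q2}; now {q0, q1, q2, q3, q4}.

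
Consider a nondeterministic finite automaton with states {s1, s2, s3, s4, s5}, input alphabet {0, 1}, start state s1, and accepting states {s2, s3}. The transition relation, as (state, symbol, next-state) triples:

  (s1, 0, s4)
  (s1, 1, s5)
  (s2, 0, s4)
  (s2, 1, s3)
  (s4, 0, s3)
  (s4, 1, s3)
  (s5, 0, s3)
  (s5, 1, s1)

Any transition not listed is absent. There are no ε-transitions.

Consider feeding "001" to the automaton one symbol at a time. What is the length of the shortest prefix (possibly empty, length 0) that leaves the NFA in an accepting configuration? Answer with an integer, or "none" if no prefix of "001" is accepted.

Start in {s1}.
Read '0': s1→{s4}; now {s4}.
Read '0': s4→{s3}; now {s3}.
None of the earlier sets intersect F, but {s3} does.

2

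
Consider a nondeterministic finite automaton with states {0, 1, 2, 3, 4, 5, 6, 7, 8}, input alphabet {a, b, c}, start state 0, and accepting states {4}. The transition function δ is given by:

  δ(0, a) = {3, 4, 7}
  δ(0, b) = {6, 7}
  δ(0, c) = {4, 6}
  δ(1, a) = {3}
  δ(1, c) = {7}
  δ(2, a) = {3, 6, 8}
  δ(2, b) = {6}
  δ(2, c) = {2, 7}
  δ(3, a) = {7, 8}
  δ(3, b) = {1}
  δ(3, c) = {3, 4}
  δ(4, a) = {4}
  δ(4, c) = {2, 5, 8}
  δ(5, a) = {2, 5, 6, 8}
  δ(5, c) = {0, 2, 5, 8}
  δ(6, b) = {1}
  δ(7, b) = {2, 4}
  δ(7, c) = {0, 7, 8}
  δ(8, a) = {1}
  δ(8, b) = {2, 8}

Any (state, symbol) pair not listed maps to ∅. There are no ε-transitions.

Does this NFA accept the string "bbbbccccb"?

Yes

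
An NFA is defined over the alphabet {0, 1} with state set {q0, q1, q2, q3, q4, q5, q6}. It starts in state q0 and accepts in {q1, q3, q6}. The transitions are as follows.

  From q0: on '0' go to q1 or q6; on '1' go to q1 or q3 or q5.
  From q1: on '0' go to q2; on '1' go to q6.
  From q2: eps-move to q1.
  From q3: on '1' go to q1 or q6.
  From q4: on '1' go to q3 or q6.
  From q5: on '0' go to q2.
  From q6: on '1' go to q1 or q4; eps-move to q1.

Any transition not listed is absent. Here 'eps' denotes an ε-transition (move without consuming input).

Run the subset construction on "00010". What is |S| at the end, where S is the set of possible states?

2

Start in {q0}.
Read '0': {q0} → {q1, q6}.
Read '0': {q1, q6} → {q1, q2}.
Read '0': {q1, q2} → {q1, q2}.
Read '1': {q1, q2} → {q1, q6}.
Read '0': {q1, q6} → {q1, q2}.
That set has 2 states.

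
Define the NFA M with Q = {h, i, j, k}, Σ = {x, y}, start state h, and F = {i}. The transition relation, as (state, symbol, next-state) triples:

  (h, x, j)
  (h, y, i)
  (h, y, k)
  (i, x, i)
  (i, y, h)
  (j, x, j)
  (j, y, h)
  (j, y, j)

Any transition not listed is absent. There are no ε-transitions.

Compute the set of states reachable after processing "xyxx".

Start in {h}.
Read 'x': h→{j}; now {j}.
Read 'y': j→{h, j}; now {h, j}.
Read 'x': h→{j}, j→{j}; now {j}.
Read 'x': j→{j}; now {j}.

{j}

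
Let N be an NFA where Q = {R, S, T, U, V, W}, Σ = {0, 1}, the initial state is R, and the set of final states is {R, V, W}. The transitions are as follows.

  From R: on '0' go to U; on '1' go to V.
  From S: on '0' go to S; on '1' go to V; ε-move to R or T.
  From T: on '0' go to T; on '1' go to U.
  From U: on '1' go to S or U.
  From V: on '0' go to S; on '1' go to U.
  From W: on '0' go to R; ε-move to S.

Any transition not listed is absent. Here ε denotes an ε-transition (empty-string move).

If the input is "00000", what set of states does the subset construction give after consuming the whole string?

∅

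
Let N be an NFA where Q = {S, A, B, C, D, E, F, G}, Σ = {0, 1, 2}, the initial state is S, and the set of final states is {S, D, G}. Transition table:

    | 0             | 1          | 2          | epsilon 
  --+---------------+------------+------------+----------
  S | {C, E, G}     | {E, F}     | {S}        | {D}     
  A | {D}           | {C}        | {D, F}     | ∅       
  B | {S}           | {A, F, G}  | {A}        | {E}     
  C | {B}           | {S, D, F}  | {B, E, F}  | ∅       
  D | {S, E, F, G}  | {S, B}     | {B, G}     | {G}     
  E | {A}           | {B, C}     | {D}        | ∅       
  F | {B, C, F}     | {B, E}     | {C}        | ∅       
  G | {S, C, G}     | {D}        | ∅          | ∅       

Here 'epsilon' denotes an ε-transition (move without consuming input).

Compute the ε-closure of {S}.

{S, D, G}

Begin with {S}.
ε-move S → D; add D.
ε-move D → G; add G.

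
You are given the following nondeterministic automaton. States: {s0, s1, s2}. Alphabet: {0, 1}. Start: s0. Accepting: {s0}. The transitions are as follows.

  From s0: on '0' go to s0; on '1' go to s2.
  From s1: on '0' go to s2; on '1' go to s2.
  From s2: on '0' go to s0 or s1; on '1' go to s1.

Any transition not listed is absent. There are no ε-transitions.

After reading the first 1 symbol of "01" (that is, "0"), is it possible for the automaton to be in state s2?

No

Start in {s0}.
Read '0': s0→{s0}; now {s0}.
State s2 is not in {s0}.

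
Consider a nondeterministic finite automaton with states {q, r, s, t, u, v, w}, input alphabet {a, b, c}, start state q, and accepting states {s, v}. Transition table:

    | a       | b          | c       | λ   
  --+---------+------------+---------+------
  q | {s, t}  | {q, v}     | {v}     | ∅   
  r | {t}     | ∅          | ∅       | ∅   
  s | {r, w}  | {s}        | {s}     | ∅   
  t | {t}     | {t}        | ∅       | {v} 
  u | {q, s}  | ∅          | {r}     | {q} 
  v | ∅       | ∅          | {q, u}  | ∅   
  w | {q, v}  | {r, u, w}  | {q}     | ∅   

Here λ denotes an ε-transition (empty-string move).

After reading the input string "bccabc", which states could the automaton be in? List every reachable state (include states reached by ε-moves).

{q, s, u, v}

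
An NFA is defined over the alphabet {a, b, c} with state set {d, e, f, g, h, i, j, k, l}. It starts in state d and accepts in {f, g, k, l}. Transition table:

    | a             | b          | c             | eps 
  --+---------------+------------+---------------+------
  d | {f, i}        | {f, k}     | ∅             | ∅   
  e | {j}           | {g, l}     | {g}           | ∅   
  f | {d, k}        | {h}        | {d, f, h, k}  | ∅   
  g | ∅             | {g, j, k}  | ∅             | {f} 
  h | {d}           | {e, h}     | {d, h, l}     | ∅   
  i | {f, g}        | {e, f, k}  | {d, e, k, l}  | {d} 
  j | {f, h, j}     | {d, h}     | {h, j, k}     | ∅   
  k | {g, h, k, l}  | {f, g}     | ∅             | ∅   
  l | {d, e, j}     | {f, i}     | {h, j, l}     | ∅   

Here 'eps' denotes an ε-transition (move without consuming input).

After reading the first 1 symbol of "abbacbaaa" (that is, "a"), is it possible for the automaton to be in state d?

Start in {d}.
Read 'a': d→{f, i}; union {f, i}; ε-closure = {d, f, i}.
State d is in {d, f, i}.

Yes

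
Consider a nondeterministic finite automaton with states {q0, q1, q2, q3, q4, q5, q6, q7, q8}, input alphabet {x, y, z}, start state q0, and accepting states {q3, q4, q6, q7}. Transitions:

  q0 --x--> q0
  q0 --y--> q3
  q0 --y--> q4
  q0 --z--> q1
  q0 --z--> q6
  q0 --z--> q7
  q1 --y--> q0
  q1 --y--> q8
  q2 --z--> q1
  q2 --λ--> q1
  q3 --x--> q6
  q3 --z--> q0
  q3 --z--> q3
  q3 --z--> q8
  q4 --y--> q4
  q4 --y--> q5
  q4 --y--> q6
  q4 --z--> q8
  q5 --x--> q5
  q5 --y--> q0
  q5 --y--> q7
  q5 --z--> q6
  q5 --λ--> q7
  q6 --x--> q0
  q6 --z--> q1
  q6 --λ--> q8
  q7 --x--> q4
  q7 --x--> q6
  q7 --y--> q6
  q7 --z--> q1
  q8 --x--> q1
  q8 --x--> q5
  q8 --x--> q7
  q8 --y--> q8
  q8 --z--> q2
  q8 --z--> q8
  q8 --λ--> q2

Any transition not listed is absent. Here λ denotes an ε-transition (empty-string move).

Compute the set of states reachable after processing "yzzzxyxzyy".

Start in {q0}.
Read 'y': {q0} → {q3, q4}.
Read 'z': {q3, q4} → {q0, q1, q2, q3, q8}.
Read 'z': {q0, q1, q2, q3, q8} → {q0, q1, q2, q3, q6, q7, q8}.
Read 'z': {q0, q1, q2, q3, q6, q7, q8} → {q0, q1, q2, q3, q6, q7, q8}.
Read 'x': {q0, q1, q2, q3, q6, q7, q8} → {q0, q1, q2, q4, q5, q6, q7, q8}.
Read 'y': {q0, q1, q2, q4, q5, q6, q7, q8} → {q0, q1, q2, q3, q4, q5, q6, q7, q8}.
Read 'x': {q0, q1, q2, q3, q4, q5, q6, q7, q8} → {q0, q1, q2, q4, q5, q6, q7, q8}.
Read 'z': {q0, q1, q2, q4, q5, q6, q7, q8} → {q1, q2, q6, q7, q8}.
Read 'y': {q1, q2, q6, q7, q8} → {q0, q1, q2, q6, q8}.
Read 'y': {q0, q1, q2, q6, q8} → {q0, q1, q2, q3, q4, q8}.

{q0, q1, q2, q3, q4, q8}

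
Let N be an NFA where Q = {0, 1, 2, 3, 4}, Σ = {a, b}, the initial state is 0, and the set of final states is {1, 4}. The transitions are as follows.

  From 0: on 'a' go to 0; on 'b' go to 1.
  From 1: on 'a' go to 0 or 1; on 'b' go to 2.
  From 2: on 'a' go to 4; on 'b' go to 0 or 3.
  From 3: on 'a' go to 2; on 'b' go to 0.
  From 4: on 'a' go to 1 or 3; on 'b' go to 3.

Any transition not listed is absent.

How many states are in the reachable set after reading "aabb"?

1

Start in {0}.
Read 'a': 0→{0}; now {0}.
Read 'a': 0→{0}; now {0}.
Read 'b': 0→{1}; now {1}.
Read 'b': 1→{2}; now {2}.
That set has 1 state.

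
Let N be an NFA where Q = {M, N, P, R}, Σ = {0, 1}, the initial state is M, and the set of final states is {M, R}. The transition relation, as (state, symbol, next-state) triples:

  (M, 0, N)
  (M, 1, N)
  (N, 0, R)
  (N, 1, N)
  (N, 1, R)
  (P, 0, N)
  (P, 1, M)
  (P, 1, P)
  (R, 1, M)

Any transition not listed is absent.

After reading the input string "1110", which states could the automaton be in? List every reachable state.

Start in {M}.
Read '1': {M} → {N}.
Read '1': {N} → {N, R}.
Read '1': {N, R} → {M, N, R}.
Read '0': {M, N, R} → {N, R}.

{N, R}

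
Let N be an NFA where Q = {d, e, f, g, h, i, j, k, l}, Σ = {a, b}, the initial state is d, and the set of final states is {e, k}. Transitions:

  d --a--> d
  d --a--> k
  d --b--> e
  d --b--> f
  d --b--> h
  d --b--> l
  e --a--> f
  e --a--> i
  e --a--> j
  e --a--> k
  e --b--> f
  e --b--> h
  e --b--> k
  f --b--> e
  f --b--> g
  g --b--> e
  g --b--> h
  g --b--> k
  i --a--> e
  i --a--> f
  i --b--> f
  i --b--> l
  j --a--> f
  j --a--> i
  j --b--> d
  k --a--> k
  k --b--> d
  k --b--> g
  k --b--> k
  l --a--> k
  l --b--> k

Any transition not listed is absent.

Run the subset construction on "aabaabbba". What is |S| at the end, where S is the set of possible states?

5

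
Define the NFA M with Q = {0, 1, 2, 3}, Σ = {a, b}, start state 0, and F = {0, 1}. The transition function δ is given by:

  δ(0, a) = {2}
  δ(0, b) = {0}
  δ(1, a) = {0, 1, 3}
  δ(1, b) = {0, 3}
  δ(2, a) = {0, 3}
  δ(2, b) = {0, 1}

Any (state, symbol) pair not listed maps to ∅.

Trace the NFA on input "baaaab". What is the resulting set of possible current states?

{0}

Start in {0}.
Read 'b': 0→{0}; now {0}.
Read 'a': 0→{2}; now {2}.
Read 'a': 2→{0, 3}; now {0, 3}.
Read 'a': 0→{2}, 3→∅; now {2}.
Read 'a': 2→{0, 3}; now {0, 3}.
Read 'b': 0→{0}, 3→∅; now {0}.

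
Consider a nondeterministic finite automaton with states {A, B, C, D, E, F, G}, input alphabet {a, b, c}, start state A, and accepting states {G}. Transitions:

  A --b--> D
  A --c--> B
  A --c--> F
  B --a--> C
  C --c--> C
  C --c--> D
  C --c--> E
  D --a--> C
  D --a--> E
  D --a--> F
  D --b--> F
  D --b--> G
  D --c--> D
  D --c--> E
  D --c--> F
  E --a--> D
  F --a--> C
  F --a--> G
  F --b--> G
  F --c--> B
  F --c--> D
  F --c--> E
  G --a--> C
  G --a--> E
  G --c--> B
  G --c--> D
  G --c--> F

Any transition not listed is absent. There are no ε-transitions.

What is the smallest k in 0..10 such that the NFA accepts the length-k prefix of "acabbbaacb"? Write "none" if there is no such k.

Start in {A}.
Read 'a': A→∅; now ∅.
The set is empty and remains empty for the remaining 9 symbols.
No reachable set along the way intersects F.

none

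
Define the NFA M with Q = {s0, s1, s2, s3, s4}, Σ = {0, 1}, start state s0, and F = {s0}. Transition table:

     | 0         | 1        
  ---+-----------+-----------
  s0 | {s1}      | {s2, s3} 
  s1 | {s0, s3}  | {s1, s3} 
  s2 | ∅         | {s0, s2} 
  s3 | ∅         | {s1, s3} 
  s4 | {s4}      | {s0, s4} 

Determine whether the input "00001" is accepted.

No

Start in {s0}.
Read '0': {s0} → {s1}.
Read '0': {s1} → {s0, s3}.
Read '0': {s0, s3} → {s1}.
Read '0': {s1} → {s0, s3}.
Read '1': {s0, s3} → {s1, s2, s3}.
The final set {s1, s2, s3} contains no accepting state.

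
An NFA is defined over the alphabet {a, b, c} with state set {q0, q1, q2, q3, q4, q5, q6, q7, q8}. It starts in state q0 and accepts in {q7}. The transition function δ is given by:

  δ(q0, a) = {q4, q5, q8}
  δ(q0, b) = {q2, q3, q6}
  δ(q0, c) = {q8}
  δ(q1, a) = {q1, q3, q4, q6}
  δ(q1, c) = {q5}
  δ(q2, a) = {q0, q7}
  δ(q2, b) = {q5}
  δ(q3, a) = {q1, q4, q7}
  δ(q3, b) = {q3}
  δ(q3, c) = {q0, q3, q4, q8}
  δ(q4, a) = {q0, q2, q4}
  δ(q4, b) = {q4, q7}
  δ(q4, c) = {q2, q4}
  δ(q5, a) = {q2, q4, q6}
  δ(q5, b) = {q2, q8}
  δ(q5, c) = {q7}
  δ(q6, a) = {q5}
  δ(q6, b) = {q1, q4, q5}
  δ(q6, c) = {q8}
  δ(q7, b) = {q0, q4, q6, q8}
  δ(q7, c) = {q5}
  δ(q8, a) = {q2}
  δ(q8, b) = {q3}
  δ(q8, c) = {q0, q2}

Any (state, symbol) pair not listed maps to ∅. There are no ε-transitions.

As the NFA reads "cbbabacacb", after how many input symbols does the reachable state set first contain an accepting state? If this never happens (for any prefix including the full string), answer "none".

Start in {q0}.
Read 'c': q0→{q8}; now {q8}.
Read 'b': q8→{q3}; now {q3}.
Read 'b': q3→{q3}; now {q3}.
Read 'a': q3→{q1, q4, q7}; now {q1, q4, q7}.
None of the earlier sets intersect F, but {q1, q4, q7} does.

4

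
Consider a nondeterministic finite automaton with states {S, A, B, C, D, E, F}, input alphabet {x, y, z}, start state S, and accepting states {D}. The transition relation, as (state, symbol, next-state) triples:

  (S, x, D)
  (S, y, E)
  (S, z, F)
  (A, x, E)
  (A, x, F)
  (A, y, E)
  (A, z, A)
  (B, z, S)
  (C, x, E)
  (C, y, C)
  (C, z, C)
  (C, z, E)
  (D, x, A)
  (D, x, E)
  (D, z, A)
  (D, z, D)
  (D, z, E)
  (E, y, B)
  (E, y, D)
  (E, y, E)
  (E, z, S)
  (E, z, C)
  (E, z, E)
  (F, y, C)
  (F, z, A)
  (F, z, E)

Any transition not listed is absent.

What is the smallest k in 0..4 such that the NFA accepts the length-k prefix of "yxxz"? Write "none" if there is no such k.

none

Start in {S}.
Read 'y': S→{E}; now {E}.
Read 'x': E→∅; now ∅.
The set is empty and remains empty for the remaining 2 symbols.
No reachable set along the way intersects F.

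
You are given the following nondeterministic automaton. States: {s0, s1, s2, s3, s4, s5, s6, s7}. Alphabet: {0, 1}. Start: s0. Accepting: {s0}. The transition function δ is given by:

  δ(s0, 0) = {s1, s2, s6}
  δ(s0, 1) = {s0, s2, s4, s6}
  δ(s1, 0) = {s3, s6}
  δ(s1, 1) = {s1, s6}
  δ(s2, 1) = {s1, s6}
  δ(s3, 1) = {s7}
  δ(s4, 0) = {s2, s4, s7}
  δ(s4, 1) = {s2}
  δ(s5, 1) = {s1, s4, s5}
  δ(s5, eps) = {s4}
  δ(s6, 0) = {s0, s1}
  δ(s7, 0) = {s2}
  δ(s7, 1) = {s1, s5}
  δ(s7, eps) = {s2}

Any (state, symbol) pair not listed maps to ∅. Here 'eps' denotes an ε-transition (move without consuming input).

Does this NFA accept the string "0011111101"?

Yes

Start in {s0}.
Read '0': {s0} → {s1, s2, s6}.
Read '0': {s1, s2, s6} → {s0, s1, s3, s6}.
Read '1': {s0, s1, s3, s6} → {s0, s1, s2, s4, s6, s7}.
Read '1': {s0, s1, s2, s4, s6, s7} → {s0, s1, s2, s4, s5, s6}.
Read '1': {s0, s1, s2, s4, s5, s6} → {s0, s1, s2, s4, s5, s6}.
Read '1': {s0, s1, s2, s4, s5, s6} → {s0, s1, s2, s4, s5, s6}.
Read '1': {s0, s1, s2, s4, s5, s6} → {s0, s1, s2, s4, s5, s6}.
Read '1': {s0, s1, s2, s4, s5, s6} → {s0, s1, s2, s4, s5, s6}.
Read '0': {s0, s1, s2, s4, s5, s6} → {s0, s1, s2, s3, s4, s6, s7}.
Read '1': {s0, s1, s2, s3, s4, s6, s7} → {s0, s1, s2, s4, s5, s6, s7}.
The final set {s0, s1, s2, s4, s5, s6, s7} contains the accepting state s0.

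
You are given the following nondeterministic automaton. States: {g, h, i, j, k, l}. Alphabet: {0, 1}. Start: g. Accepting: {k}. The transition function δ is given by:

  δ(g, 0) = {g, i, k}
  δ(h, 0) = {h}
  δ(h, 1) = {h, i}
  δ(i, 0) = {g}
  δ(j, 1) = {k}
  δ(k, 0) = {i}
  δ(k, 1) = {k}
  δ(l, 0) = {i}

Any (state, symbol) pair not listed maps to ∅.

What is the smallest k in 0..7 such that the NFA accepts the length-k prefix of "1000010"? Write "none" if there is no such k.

none

Start in {g}.
Read '1': g→∅; now ∅.
The set is empty and remains empty for the remaining 6 symbols.
No reachable set along the way intersects F.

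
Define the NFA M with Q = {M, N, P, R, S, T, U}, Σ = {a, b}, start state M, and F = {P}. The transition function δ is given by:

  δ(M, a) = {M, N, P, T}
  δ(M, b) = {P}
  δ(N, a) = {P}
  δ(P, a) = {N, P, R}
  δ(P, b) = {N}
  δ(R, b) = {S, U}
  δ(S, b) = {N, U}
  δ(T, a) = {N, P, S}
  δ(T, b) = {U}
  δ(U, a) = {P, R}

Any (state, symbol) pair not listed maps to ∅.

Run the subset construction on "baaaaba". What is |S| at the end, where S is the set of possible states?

2

Start in {M}.
Read 'b': M→{P}; now {P}.
Read 'a': P→{N, P, R}; now {N, P, R}.
Read 'a': N→{P}, P→{N, P, R}, R→∅; now {N, P, R}.
Read 'a': N→{P}, P→{N, P, R}, R→∅; now {N, P, R}.
Read 'a': N→{P}, P→{N, P, R}, R→∅; now {N, P, R}.
Read 'b': N→∅, P→{N}, R→{S, U}; now {N, S, U}.
Read 'a': N→{P}, S→∅, U→{P, R}; now {P, R}.
That set has 2 states.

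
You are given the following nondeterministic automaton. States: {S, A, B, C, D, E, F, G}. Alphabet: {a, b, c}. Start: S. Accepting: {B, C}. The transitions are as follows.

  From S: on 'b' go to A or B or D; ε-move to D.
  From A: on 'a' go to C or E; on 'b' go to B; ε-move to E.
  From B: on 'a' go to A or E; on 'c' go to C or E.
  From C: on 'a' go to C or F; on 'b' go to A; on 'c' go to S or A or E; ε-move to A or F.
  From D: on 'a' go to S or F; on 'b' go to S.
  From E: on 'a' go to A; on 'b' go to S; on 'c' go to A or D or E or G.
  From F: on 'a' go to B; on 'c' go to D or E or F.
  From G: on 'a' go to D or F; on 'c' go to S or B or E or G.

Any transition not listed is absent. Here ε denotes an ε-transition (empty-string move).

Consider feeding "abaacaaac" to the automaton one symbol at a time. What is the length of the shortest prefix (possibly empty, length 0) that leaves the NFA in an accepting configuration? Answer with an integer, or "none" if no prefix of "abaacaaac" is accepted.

2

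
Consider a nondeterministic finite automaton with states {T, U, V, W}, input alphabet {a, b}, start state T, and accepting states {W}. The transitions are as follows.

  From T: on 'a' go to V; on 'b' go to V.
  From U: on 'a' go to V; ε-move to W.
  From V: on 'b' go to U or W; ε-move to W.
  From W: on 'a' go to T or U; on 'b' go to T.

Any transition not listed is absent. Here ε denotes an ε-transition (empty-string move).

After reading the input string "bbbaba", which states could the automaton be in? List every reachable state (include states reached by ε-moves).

{T, U, V, W}

Start in {T}.
Read 'b': T→{V}; union {V}; ε-closure = {V, W}.
Read 'b': V→{U, W}, W→{T}; now {T, U, W}.
Read 'b': T→{V}, U→∅, W→{T}; union {T, V}; ε-closure = {T, V, W}.
Read 'a': T→{V}, V→∅, W→{T, U}; union {T, U, V}; ε-closure = {T, U, V, W}.
Read 'b': T→{V}, U→∅, V→{U, W}, W→{T}; now {T, U, V, W}.
Read 'a': T→{V}, U→{V}, V→∅, W→{T, U}; union {T, U, V}; ε-closure = {T, U, V, W}.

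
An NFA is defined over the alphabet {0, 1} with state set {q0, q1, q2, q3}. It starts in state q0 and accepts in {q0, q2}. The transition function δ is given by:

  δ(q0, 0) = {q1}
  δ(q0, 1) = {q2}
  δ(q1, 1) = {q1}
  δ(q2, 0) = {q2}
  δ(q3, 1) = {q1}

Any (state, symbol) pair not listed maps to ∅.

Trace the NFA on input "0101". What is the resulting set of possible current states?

∅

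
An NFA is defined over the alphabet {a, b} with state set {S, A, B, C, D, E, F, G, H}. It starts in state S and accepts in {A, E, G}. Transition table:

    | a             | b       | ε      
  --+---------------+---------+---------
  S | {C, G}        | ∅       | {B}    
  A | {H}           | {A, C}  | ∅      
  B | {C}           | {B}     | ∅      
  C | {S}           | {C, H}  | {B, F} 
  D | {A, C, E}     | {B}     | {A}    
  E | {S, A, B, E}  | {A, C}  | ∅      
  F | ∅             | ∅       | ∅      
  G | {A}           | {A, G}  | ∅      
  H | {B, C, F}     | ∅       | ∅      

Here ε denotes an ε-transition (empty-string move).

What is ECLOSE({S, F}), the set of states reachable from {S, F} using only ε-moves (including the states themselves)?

Begin with {S, F}.
ε-move S → B; add B.

{S, B, F}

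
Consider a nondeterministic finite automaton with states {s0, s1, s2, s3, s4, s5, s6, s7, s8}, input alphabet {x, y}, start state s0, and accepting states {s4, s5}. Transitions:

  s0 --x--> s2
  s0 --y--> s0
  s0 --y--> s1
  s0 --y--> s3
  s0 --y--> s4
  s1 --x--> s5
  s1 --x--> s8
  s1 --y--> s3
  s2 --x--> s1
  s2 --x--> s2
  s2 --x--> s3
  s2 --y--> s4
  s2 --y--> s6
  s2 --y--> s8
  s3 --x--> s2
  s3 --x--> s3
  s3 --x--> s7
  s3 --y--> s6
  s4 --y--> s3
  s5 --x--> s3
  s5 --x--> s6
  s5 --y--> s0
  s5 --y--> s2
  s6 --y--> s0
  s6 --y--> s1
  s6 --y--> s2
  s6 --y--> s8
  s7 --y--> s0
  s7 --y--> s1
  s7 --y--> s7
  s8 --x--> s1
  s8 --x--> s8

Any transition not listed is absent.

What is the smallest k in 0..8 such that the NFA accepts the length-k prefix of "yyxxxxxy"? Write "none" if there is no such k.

Start in {s0}.
Read 'y': s0→{s0, s1, s3, s4}; now {s0, s1, s3, s4}.
None of the earlier sets intersect F, but {s0, s1, s3, s4} does.

1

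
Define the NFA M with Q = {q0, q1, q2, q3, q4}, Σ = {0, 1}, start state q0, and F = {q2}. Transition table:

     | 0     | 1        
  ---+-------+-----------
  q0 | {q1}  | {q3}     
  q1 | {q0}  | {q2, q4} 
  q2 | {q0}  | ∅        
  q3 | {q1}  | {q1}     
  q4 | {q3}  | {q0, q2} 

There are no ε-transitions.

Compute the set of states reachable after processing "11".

{q1}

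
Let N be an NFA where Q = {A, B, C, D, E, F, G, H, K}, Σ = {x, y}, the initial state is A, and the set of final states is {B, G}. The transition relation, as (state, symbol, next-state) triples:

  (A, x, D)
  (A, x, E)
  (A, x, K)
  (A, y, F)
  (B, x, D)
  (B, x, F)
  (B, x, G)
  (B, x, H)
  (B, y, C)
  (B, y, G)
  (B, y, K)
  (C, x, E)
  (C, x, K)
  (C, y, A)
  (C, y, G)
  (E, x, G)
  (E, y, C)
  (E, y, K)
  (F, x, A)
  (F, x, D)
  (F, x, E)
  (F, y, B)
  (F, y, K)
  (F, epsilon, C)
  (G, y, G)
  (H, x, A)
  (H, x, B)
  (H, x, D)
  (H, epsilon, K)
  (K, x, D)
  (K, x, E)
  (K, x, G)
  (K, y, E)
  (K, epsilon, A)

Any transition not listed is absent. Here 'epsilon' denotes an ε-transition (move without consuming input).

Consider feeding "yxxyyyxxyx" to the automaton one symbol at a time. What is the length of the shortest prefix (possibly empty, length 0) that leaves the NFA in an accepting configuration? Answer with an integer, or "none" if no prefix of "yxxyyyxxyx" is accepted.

3

Start in {A}.
Read 'y': {A} → {C, F}.
Read 'x': {C, F} → {A, D, E, K}.
Read 'x': {A, D, E, K} → {A, D, E, G, K}.
None of the earlier sets intersect F, but {A, D, E, G, K} does.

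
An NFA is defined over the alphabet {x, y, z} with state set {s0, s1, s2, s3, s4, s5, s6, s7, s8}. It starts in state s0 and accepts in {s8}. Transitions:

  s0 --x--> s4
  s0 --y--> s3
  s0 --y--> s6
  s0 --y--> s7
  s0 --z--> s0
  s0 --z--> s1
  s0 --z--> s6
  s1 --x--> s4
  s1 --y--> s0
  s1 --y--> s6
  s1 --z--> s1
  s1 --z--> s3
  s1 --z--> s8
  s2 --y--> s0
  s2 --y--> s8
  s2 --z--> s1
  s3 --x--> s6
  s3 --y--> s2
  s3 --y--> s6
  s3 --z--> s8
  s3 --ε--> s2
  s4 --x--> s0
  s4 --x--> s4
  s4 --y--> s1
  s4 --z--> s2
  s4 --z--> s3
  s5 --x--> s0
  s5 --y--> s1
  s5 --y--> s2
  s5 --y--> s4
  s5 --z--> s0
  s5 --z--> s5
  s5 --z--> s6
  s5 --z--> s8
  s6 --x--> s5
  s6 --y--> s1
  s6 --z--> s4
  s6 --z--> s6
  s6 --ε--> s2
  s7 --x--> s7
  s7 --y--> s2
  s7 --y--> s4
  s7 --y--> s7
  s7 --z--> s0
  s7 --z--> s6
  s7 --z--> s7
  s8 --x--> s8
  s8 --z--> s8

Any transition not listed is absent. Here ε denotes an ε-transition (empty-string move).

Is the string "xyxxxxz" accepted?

No

Start in {s0}.
Read 'x': s0→{s4}; now {s4}.
Read 'y': s4→{s1}; now {s1}.
Read 'x': s1→{s4}; now {s4}.
Read 'x': s4→{s0, s4}; now {s0, s4}.
Read 'x': s0→{s4}, s4→{s0, s4}; now {s0, s4}.
Read 'x': s0→{s4}, s4→{s0, s4}; now {s0, s4}.
Read 'z': s0→{s0, s1, s6}, s4→{s2, s3}; now {s0, s1, s2, s3, s6}.
The final set {s0, s1, s2, s3, s6} contains no accepting state.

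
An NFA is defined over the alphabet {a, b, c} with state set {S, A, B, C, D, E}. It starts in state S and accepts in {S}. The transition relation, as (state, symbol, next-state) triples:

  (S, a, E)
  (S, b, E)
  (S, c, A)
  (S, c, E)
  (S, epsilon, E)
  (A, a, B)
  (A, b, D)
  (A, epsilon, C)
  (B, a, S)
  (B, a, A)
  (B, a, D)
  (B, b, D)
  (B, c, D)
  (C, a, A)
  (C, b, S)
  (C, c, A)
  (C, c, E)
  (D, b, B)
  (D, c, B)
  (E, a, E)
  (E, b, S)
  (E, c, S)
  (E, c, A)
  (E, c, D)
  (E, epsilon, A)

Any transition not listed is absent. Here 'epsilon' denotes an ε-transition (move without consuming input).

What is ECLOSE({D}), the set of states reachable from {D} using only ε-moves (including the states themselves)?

{D}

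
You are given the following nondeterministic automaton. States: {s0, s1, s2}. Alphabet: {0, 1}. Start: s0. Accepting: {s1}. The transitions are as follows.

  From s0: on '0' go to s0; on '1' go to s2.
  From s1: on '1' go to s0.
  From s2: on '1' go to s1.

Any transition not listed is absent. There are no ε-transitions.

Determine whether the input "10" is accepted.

Start in {s0}.
Read '1': {s0} → {s2}.
Read '0': {s2} → ∅.
The final set ∅ contains no accepting state.

No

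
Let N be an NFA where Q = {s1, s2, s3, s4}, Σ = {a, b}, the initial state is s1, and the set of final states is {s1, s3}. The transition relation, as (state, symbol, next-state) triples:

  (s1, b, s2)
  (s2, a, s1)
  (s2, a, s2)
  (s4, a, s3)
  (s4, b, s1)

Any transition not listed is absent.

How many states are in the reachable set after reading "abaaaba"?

0

Start in {s1}.
Read 'a': s1→∅; now ∅.
The set is empty and remains empty for the remaining 6 symbols.
That set has 0 states.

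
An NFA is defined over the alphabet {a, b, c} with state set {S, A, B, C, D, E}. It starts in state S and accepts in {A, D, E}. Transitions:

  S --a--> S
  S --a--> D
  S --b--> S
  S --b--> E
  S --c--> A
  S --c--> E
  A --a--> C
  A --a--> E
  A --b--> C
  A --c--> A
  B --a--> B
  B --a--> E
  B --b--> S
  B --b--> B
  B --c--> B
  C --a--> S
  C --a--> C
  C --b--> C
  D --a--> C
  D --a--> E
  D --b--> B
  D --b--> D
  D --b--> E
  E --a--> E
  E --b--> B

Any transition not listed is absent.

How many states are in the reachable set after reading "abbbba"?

5

Start in {S}.
Read 'a': S→{S, D}; now {S, D}.
Read 'b': S→{S, E}, D→{B, D, E}; now {S, B, D, E}.
Read 'b': S→{S, E}, B→{S, B}, D→{B, D, E}, E→{B}; now {S, B, D, E}.
Read 'b': S→{S, E}, B→{S, B}, D→{B, D, E}, E→{B}; now {S, B, D, E}.
Read 'b': S→{S, E}, B→{S, B}, D→{B, D, E}, E→{B}; now {S, B, D, E}.
Read 'a': S→{S, D}, B→{B, E}, D→{C, E}, E→{E}; now {S, B, C, D, E}.
That set has 5 states.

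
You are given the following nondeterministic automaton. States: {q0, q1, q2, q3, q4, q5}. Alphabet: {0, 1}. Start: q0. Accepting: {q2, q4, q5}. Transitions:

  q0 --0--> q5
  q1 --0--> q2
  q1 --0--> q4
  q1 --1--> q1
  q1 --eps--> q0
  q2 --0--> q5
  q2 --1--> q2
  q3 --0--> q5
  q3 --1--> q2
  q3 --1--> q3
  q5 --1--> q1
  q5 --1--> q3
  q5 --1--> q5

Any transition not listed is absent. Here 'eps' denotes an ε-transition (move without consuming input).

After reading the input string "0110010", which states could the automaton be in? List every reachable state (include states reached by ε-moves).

{q2, q4, q5}

Start in {q0}.
Read '0': {q0} → {q5}.
Read '1': {q5} → {q0, q1, q3, q5}.
Read '1': {q0, q1, q3, q5} → {q0, q1, q2, q3, q5}.
Read '0': {q0, q1, q2, q3, q5} → {q2, q4, q5}.
Read '0': {q2, q4, q5} → {q5}.
Read '1': {q5} → {q0, q1, q3, q5}.
Read '0': {q0, q1, q3, q5} → {q2, q4, q5}.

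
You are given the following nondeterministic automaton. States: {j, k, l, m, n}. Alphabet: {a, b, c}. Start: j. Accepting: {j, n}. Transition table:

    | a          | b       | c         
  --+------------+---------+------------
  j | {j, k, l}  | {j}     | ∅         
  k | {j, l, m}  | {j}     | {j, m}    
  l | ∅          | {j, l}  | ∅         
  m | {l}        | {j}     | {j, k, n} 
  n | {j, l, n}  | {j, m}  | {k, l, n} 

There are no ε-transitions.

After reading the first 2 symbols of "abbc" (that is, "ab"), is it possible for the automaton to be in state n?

Start in {j}.
Read 'a': {j} → {j, k, l}.
Read 'b': {j, k, l} → {j, l}.
State n is not in {j, l}.

No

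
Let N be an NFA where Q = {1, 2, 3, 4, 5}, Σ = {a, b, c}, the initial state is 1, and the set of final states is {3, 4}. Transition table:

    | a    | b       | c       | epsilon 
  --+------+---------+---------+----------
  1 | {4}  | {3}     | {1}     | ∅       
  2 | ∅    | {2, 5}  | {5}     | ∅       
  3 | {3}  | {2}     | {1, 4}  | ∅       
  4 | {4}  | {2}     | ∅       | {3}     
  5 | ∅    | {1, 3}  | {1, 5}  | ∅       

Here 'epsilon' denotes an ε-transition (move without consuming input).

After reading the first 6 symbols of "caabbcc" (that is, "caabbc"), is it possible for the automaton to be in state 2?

Start in {1}.
Read 'c': 1→{1}; now {1}.
Read 'a': 1→{4}; union {4}; ε-closure = {3, 4}.
Read 'a': 3→{3}, 4→{4}; now {3, 4}.
Read 'b': 3→{2}, 4→{2}; now {2}.
Read 'b': 2→{2, 5}; now {2, 5}.
Read 'c': 2→{5}, 5→{1, 5}; now {1, 5}.
State 2 is not in {1, 5}.

No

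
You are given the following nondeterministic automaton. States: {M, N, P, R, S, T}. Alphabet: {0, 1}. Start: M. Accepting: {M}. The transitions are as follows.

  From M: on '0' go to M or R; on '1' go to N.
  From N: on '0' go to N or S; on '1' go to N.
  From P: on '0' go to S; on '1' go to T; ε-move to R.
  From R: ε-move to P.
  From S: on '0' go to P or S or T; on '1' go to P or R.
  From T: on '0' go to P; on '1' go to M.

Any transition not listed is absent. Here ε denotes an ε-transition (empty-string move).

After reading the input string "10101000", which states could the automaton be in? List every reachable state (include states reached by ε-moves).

{N, P, R, S, T}

Start in {M}.
Read '1': M→{N}; now {N}.
Read '0': N→{N, S}; now {N, S}.
Read '1': N→{N}, S→{P, R}; now {N, P, R}.
Read '0': N→{N, S}, P→{S}, R→∅; now {N, S}.
Read '1': N→{N}, S→{P, R}; now {N, P, R}.
Read '0': N→{N, S}, P→{S}, R→∅; now {N, S}.
Read '0': N→{N, S}, S→{P, S, T}; union {N, P, S, T}; ε-closure = {N, P, R, S, T}.
Read '0': N→{N, S}, P→{S}, R→∅, S→{P, S, T}, T→{P}; union {N, P, S, T}; ε-closure = {N, P, R, S, T}.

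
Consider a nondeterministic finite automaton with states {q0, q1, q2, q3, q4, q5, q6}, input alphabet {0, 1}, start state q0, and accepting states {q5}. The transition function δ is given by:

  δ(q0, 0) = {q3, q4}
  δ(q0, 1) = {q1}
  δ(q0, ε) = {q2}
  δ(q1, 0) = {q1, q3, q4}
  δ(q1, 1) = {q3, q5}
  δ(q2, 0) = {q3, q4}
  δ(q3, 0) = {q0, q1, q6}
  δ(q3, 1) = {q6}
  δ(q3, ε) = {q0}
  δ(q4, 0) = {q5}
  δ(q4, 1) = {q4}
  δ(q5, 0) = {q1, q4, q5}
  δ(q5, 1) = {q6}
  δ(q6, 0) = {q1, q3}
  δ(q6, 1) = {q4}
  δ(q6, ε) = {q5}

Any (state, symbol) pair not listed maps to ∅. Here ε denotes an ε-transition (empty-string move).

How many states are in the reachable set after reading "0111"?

4

Start: ε-closure({q0}) = {q0, q2}.
Read '0': q0→{q3, q4}, q2→{q3, q4}; union {q3, q4}; ε-closure = {q0, q2, q3, q4}.
Read '1': q0→{q1}, q2→∅, q3→{q6}, q4→{q4}; union {q1, q4, q6}; ε-closure = {q1, q4, q5, q6}.
Read '1': q1→{q3, q5}, q4→{q4}, q5→{q6}, q6→{q4}; union {q3, q4, q5, q6}; ε-closure = {q0, q2, q3, q4, q5, q6}.
Read '1': q0→{q1}, q2→∅, q3→{q6}, q4→{q4}, q5→{q6}, q6→{q4}; union {q1, q4, q6}; ε-closure = {q1, q4, q5, q6}.
That set has 4 states.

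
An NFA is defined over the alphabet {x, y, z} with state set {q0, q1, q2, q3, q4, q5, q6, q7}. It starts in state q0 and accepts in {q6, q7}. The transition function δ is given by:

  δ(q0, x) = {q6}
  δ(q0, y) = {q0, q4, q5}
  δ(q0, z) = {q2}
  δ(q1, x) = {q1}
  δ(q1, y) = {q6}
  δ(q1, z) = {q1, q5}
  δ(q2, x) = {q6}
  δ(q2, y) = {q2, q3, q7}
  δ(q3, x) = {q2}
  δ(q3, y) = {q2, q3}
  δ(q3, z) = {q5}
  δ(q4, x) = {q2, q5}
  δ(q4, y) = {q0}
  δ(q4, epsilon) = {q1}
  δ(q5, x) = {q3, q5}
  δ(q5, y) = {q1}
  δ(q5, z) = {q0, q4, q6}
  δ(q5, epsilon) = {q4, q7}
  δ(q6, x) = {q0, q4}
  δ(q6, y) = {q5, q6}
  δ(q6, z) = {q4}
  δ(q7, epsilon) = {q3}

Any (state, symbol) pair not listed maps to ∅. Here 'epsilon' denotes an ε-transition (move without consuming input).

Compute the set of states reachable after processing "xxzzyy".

{q0, q1, q2, q3, q4, q5, q6, q7}

Start in {q0}.
Read 'x': {q0} → {q6}.
Read 'x': {q6} → {q0, q1, q4}.
Read 'z': {q0, q1, q4} → {q1, q2, q3, q4, q5, q7}.
Read 'z': {q1, q2, q3, q4, q5, q7} → {q0, q1, q3, q4, q5, q6, q7}.
Read 'y': {q0, q1, q3, q4, q5, q6, q7} → {q0, q1, q2, q3, q4, q5, q6, q7}.
Read 'y': {q0, q1, q2, q3, q4, q5, q6, q7} → {q0, q1, q2, q3, q4, q5, q6, q7}.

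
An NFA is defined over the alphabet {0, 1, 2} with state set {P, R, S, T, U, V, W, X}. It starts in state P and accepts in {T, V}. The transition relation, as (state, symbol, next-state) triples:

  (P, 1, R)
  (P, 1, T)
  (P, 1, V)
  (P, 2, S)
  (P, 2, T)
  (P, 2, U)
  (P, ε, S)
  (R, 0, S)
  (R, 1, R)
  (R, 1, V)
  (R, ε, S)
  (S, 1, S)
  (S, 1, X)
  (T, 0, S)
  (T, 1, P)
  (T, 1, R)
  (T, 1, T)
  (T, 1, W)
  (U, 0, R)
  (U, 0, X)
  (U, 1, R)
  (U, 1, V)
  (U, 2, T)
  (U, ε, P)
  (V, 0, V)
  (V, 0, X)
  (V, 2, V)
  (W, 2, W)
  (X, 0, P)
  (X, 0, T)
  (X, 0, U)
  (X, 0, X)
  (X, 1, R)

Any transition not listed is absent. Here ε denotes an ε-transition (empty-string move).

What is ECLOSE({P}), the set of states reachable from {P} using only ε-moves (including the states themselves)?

Begin with {P}.
ε-move P → S; add S.

{P, S}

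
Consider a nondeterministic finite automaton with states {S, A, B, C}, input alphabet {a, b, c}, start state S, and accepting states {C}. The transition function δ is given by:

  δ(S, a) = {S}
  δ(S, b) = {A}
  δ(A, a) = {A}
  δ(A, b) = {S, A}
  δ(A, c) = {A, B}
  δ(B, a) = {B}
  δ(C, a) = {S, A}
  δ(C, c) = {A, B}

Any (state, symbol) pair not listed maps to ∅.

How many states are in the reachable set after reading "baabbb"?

Start in {S}.
Read 'b': {S} → {A}.
Read 'a': {A} → {A}.
Read 'a': {A} → {A}.
Read 'b': {A} → {S, A}.
Read 'b': {S, A} → {S, A}.
Read 'b': {S, A} → {S, A}.
That set has 2 states.

2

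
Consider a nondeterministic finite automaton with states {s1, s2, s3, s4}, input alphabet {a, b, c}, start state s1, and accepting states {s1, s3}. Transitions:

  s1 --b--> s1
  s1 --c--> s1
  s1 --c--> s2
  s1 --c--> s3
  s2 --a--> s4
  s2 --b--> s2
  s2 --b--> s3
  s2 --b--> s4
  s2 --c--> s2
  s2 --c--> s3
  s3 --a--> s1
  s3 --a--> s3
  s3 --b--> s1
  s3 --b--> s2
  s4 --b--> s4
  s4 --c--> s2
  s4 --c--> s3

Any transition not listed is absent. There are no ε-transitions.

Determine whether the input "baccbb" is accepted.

No

Start in {s1}.
Read 'b': {s1} → {s1}.
Read 'a': {s1} → ∅.
The set is empty and remains empty for the remaining 4 symbols.
The final set ∅ contains no accepting state.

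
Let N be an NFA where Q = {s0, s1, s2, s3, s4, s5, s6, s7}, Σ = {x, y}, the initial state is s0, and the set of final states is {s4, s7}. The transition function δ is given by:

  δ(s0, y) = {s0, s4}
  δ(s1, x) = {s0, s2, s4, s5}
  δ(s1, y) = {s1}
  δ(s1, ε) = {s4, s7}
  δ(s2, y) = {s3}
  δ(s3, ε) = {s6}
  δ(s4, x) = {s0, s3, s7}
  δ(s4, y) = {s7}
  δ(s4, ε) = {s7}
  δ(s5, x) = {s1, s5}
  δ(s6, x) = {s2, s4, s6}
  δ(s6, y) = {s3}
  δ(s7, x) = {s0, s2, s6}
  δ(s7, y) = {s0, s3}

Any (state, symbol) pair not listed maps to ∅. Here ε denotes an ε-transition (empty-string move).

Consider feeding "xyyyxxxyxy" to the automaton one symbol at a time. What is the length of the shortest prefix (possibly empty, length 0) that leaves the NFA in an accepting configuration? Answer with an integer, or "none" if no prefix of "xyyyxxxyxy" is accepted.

Start in {s0}.
Read 'x': s0→∅; now ∅.
The set is empty and remains empty for the remaining 9 symbols.
No reachable set along the way intersects F.

none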